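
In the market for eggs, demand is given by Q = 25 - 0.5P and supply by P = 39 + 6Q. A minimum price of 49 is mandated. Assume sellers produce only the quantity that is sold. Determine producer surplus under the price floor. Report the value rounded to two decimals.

4.25

Rewriting demand in inverse form: P = 50 - 2Q.
Free-market equilibrium: 50 - 2Q = 39 + 6Q gives Q* = 1.375, P* = 47.25.
At the floor price 49, quantity demanded is (50 - 49)/2 = 0.5; demand is the short side, so Q = 0.5 trades at P = 49.
The supply price at Q = 0.5 is 42. PS is the trapezoid between 49 and supply over [0, 0.5]: (1/2)[(49 - 39) + (49 - 42)](0.5) = 4.25.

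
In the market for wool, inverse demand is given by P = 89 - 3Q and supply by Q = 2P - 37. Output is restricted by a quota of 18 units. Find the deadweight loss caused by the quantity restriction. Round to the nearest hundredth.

Rewriting supply in inverse form: P = 18.5 + 0.5Q.
Without the quota, 89 - 3Q = 18.5 + 0.5Q gives Q* = 20.1429.
At Q = 18 the demand price is 89 - 3(18) = 35 and the supply price is 18.5 + 0.5(18) = 27.5.
Deadweight loss is the triangle between the curves from 18 to 20.1429: (1/2)(35 - 27.5)(20.1429 - 18) = 8.0357.

8.04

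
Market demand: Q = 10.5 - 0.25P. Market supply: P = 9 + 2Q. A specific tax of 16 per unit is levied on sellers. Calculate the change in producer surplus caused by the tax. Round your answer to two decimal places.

-22.22

Rewriting demand in inverse form: P = 42 - 4Q.
Pre-tax equilibrium: 42 - 4Q = 9 + 2Q gives Q* = 5.5, P* = 20.
With the tax, sellers need 16 more per unit: 42 - 4Q = 9 + 2Q + 16, so Q_t = 2.8333. Buyers pay P_b = 30.6667; sellers receive P_s = P_b - 16 = 14.6667.
PS falls from (1/2)(5.5)(11) = 30.25 to (1/2)(2.8333)(5.6667) = 8.0278, a change of -22.2222.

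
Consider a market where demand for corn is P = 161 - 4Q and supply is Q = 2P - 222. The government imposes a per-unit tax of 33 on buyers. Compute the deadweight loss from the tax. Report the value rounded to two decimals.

Rewriting supply in inverse form: P = 111 + 0.5Q.
Pre-tax equilibrium: 161 - 4Q = 111 + 0.5Q gives Q* = 11.1111, P* = 116.5556.
With the tax, buyers' net willingness to pay falls by 33: (161 - 33) - 4Q = 111 + 0.5Q, so Q_t = 3.7778. Buyers pay P_b = 145.8889; sellers receive P_s = P_b - 33 = 112.8889.
The welfare triangle lost has base Q* - Q_t = 7.3333 and height t = 33, so DWL = (1/2)(7.3333)(33) = 121.

121.00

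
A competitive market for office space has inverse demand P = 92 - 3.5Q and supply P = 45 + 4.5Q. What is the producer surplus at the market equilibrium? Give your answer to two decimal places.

Setting demand equal to supply, 47 = 8Q, so Q* = 5.875 and P* = 71.4375.
The supply curve's price intercept is 45, so PS = (1/2)(Q*)(P* - 45) = (1/2)(5.875)(26.4375) = 77.6602.

77.66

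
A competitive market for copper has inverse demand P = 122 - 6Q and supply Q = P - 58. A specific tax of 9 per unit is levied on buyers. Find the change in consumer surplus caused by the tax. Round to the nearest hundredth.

-65.57

Rewriting supply in inverse form: P = 58 + Q.
Without the tax, 122 - 6Q = 58 + Q so Q* = 9.1429 and P* = 67.1429.
A tax on buyers shifts demand down by 9: (122 - 9) - 6Q = 58 + Q, so Q_t = 7.8571. Buyers pay P_b = 74.8571; sellers receive P_s = P_b - 9 = 65.8571.
Consumers lose the trapezoid between P* and P_b out to Q_t plus the triangle from Q_t to Q*: change in CS = 185.2041 - 250.7755 = -65.5714.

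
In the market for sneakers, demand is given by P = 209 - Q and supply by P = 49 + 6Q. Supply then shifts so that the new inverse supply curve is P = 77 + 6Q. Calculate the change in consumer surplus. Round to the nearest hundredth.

Initial equilibrium: Q_0 = 22.8571, P_0 = 186.1429; CS_0 = (1/2)(22.8571)(22.8571) = 261.2245, PS_0 = (1/2)(22.8571)(137.1429) = 1567.3469.
New equilibrium: 209 - Q = 77 + 6Q gives Q_1 = 18.8571, P_1 = 190.1429; CS_1 = 177.7959, PS_1 = 1066.7755.
Change in consumer surplus = 177.7959 - 261.2245 = -83.4286.

-83.43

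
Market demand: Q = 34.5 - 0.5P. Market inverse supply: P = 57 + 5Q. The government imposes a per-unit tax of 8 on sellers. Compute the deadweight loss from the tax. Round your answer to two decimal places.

Rewriting demand in inverse form: P = 69 - 2Q.
Without the tax, 69 - 2Q = 57 + 5Q so Q* = 1.7143 and P* = 65.5714.
With the tax, sellers need 8 more per unit: 69 - 2Q = 57 + 5Q + 8, so Q_t = 0.5714. Buyers pay P_b = 67.8571; sellers receive P_s = P_b - 8 = 59.8571.
The welfare triangle lost has base Q* - Q_t = 1.1429 and height t = 8, so DWL = (1/2)(1.1429)(8) = 4.5714.

4.57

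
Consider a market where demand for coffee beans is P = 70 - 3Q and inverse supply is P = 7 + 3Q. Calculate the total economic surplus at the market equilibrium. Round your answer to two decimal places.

Equilibrium: 70 - 3Q = 7 + 3Q, so Q* = 10.5 and P* = 38.5.
Total surplus is the full triangle between the curves from 0 to Q*: (1/2)(10.5)(70 - 7) = 330.75.

330.75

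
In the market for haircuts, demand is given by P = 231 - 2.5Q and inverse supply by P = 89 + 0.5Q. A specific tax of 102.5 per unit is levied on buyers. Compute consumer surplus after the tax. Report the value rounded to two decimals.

Pre-tax equilibrium: 231 - 2.5Q = 89 + 0.5Q gives Q* = 47.3333, P* = 112.6667.
A tax on buyers shifts demand down by 102.5: (231 - 102.5) - 2.5Q = 89 + 0.5Q, so Q_t = 13.1667. Buyers pay P_b = 198.0833; sellers receive P_s = P_b - 102.5 = 95.5833.
Consumer surplus is the triangle under demand above P_b: (1/2)(13.1667)(231 - 198.0833) = 216.7014.

216.70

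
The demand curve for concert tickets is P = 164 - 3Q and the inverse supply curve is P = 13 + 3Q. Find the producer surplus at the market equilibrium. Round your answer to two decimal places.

Setting demand equal to supply, 151 = 6Q, so Q* = 25.1667 and P* = 88.5.
The supply curve's price intercept is 13, so PS = (1/2)(Q*)(P* - 13) = (1/2)(25.1667)(75.5) = 950.0417.

950.04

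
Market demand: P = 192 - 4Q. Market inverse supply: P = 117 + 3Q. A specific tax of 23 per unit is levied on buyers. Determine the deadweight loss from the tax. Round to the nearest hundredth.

Without the tax, 192 - 4Q = 117 + 3Q so Q* = 10.7143 and P* = 149.1429.
With the tax, buyers' net willingness to pay falls by 23: (192 - 23) - 4Q = 117 + 3Q, so Q_t = 7.4286. Buyers pay P_b = 162.2857; sellers receive P_s = P_b - 23 = 139.2857.
Deadweight loss is the triangle between the curves from Q_t to Q*: (1/2)(10.7143 - 7.4286)(23) = 37.7857.

37.79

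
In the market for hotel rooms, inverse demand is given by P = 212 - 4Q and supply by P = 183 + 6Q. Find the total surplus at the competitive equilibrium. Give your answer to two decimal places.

42.05

Setting demand equal to supply, 29 = 10Q, so Q* = 2.9 and P* = 200.4.
Total surplus is the full triangle between the curves from 0 to Q*: (1/2)(2.9)(212 - 183) = 42.05.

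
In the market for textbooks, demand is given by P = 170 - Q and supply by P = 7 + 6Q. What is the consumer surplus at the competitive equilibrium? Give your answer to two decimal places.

Setting demand equal to supply, 163 = 7Q, so Q* = 23.2857 and P* = 146.7143.
CS is the area between the demand curve and P* from 0 to Q*: (1/2)(23.2857)(23.2857) = 271.1122.

271.11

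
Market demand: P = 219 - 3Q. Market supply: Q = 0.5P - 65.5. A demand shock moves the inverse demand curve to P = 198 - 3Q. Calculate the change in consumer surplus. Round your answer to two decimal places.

Rewriting supply in inverse form: P = 131 + 2Q.
Initial equilibrium: Q_0 = 17.6, P_0 = 166.2; CS_0 = (1/2)(17.6)(52.8) = 464.64, PS_0 = (1/2)(17.6)(35.2) = 309.76.
New equilibrium: 198 - 3Q = 131 + 2Q gives Q_1 = 13.4, P_1 = 157.8; CS_1 = 269.34, PS_1 = 179.56.
Change in consumer surplus = 269.34 - 464.64 = -195.3.

-195.30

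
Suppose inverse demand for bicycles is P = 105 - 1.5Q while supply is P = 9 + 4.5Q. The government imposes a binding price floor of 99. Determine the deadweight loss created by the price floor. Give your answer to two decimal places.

Free-market equilibrium: 105 - 1.5Q = 9 + 4.5Q gives Q* = 16, P* = 81.
At the floor price 99, quantity demanded is (105 - 99)/1.5 = 4; demand is the short side, so Q = 4 trades at P = 99.
At Q = 4 the demand price is 99 and the supply price is 27. Deadweight loss is the triangle between the curves from 4 to 16: (1/2)(99 - 27)(16 - 4) = 432.

432.00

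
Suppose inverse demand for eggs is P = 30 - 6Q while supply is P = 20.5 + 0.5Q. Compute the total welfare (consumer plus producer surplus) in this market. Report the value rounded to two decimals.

6.94

Set 30 - 6Q = 20.5 + 0.5Q, which gives 9.5 = 6.5Q, so Q* = 1.4615 and P* = 30 - 6(1.4615) = 21.2308.
CS = (1/2)(1.4615)(8.7692) = 6.4083 and PS = (1/2)(1.4615)(0.7308) = 0.534, so total surplus = 6.9423.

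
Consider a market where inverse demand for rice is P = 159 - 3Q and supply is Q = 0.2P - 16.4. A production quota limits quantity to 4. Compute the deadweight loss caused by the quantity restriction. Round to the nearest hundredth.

Rewriting supply in inverse form: P = 82 + 5Q.
Without the quota, 159 - 3Q = 82 + 5Q gives Q* = 9.625.
At Q = 4 the demand price is 159 - 3(4) = 147 and the supply price is 82 + 5(4) = 102.
DWL = (1/2)(gap between curves at 4) x (Q* - 4) = (1/2)(45)(5.625) = 126.5625.

126.56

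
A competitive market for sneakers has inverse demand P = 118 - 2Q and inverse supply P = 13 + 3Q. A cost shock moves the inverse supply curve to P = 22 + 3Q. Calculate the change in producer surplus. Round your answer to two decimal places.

Initial equilibrium: Q_0 = 21, P_0 = 76; CS_0 = (1/2)(21)(42) = 441, PS_0 = (1/2)(21)(63) = 661.5.
New equilibrium: 118 - 2Q = 22 + 3Q gives Q_1 = 19.2, P_1 = 79.6; CS_1 = 368.64, PS_1 = 552.96.
Change in producer surplus = 552.96 - 661.5 = -108.54.

-108.54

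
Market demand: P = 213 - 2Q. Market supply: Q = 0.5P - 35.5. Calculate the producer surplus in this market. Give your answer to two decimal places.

Rewriting supply in inverse form: P = 71 + 2Q.
Set 213 - 2Q = 71 + 2Q, which gives 142 = 4Q, so Q* = 35.5 and P* = 213 - 2(35.5) = 142.
The supply curve's price intercept is 71, so PS = (1/2)(Q*)(P* - 71) = (1/2)(35.5)(71) = 1260.25.

1260.25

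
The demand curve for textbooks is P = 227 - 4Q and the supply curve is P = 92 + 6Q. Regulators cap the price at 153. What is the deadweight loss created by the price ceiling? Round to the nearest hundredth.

Free-market equilibrium: 227 - 4Q = 92 + 6Q gives Q* = 13.5, P* = 173.
At P = 153, sellers supply (153 - 92)/6 = 10.1667 while buyers want more, so the quantity traded is 10.1667 at price 153.
At Q = 10.1667 the demand price is 186.3333 and the supply price is 153. Deadweight loss is the triangle between the curves from 10.1667 to 13.5: (1/2)(186.3333 - 153)(13.5 - 10.1667) = 55.5556.

55.56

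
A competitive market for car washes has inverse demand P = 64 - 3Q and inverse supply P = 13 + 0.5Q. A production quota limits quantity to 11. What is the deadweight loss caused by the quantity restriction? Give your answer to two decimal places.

22.32

Unrestricted equilibrium: Q* = (64 - 13)/(3 + 0.5) = 14.5714.
At Q = 11 the demand price is 64 - 3(11) = 31 and the supply price is 13 + 0.5(11) = 18.5.
Deadweight loss is the triangle between the curves from 11 to 14.5714: (1/2)(31 - 18.5)(14.5714 - 11) = 22.3214.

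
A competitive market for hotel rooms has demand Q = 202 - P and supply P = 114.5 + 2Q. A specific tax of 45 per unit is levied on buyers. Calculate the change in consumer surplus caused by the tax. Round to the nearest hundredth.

Rewriting demand in inverse form: P = 202 - Q.
Pre-tax equilibrium: 202 - Q = 114.5 + 2Q gives Q* = 29.1667, P* = 172.8333.
A tax on buyers shifts demand down by 45: (202 - 45) - Q = 114.5 + 2Q, so Q_t = 14.1667. Buyers pay P_b = 187.8333; sellers receive P_s = P_b - 45 = 142.8333.
Consumers lose the trapezoid between P* and P_b out to Q_t plus the triangle from Q_t to Q*: change in CS = 100.3472 - 425.3472 = -325.

-325.00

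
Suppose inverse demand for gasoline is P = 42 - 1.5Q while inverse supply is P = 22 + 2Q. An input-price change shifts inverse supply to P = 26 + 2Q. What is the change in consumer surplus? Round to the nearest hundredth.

-8.82

Initial equilibrium: Q_0 = 5.7143, P_0 = 33.4286; CS_0 = (1/2)(5.7143)(8.5714) = 24.4898, PS_0 = (1/2)(5.7143)(11.4286) = 32.6531.
New equilibrium: 42 - 1.5Q = 26 + 2Q gives Q_1 = 4.5714, P_1 = 35.1429; CS_1 = 15.6735, PS_1 = 20.898.
Change in consumer surplus = 15.6735 - 24.4898 = -8.8163.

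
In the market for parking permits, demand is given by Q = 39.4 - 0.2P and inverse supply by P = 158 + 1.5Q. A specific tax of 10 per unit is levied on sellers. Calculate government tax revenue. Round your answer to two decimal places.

44.62

Rewriting demand in inverse form: P = 197 - 5Q.
Without the tax, 197 - 5Q = 158 + 1.5Q so Q* = 6 and P* = 167.
With the tax, sellers need 10 more per unit: 197 - 5Q = 158 + 1.5Q + 10, so Q_t = 4.4615. Buyers pay P_b = 174.6923; sellers receive P_s = P_b - 10 = 164.6923.
Tax revenue = t x Q_t = 10 x 4.4615 = 44.6154.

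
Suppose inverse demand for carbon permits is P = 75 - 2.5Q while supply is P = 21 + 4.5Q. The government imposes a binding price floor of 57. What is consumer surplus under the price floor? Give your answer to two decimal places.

Without the control, 75 - 2.5Q = 21 + 4.5Q so Q* = 7.7143 and P* = 55.7143.
At the floor price 57, quantity demanded is (75 - 57)/2.5 = 7.2; demand is the short side, so Q = 7.2 trades at P = 57.
CS is the triangle under demand above 57: (1/2)(7.2)(75 - 57) = 64.8.

64.80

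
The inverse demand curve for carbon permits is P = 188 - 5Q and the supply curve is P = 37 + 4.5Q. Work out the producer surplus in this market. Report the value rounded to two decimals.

568.45

Set 188 - 5Q = 37 + 4.5Q, which gives 151 = 9.5Q, so Q* = 15.8947 and P* = 188 - 5(15.8947) = 108.5263.
The supply curve's price intercept is 37, so PS = (1/2)(Q*)(P* - 37) = (1/2)(15.8947)(71.5263) = 568.446.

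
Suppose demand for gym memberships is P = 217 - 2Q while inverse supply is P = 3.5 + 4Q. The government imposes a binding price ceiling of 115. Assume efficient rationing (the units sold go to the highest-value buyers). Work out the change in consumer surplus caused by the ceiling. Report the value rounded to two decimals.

Without the control, 217 - 2Q = 3.5 + 4Q so Q* = 35.5833 and P* = 145.8333.
At the ceiling price 115, quantity supplied is (115 - 3.5)/4 = 27.875; supply is the short side, so Q = 27.875 trades at P = 115.
CS goes from (1/2)(35.5833)(71.1667) = 1266.1736 to 2066.2344 (computed as (217 - 115)(27.875) - (1/2)(2)(27.875)^2), a change of 800.0608.

800.06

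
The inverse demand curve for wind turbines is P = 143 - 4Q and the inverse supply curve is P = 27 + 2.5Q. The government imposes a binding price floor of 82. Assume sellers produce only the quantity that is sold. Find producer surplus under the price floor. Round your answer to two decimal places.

Free-market equilibrium: 143 - 4Q = 27 + 2.5Q gives Q* = 17.8462, P* = 71.6154.
At the floor price 82, quantity demanded is (143 - 82)/4 = 15.25; demand is the short side, so Q = 15.25 trades at P = 82.
The supply price at Q = 15.25 is 65.125. PS is the trapezoid between 82 and supply over [0, 15.25]: (1/2)[(82 - 27) + (82 - 65.125)](15.25) = 548.0469.

548.05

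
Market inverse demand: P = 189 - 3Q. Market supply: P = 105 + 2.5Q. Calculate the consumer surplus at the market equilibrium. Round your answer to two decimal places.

349.88

Setting demand equal to supply, 84 = 5.5Q, so Q* = 15.2727 and P* = 143.1818.
CS is the area between the demand curve and P* from 0 to Q*: (1/2)(15.2727)(45.8182) = 349.8843.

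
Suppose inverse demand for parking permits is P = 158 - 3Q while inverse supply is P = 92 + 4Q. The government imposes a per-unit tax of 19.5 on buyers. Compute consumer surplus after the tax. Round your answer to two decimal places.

Without the tax, 158 - 3Q = 92 + 4Q so Q* = 9.4286 and P* = 129.7143.
With the tax, buyers' net willingness to pay falls by 19.5: (158 - 19.5) - 3Q = 92 + 4Q, so Q_t = 6.6429. Buyers pay P_b = 138.0714; sellers receive P_s = P_b - 19.5 = 118.5714.
Consumer surplus is the triangle under demand above P_b: (1/2)(6.6429)(158 - 138.0714) = 66.1913.

66.19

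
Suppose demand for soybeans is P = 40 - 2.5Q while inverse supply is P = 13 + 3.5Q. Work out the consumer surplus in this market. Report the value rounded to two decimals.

Setting demand equal to supply, 27 = 6Q, so Q* = 4.5 and P* = 28.75.
CS is the area between the demand curve and P* from 0 to Q*: (1/2)(4.5)(11.25) = 25.3125.

25.31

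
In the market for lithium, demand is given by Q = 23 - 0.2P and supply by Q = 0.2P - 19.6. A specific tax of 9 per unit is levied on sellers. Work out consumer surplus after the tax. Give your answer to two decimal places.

1.60

Rewriting demand in inverse form: P = 115 - 5Q.
Rewriting supply in inverse form: P = 98 + 5Q.
Without the tax, 115 - 5Q = 98 + 5Q so Q* = 1.7 and P* = 106.5.
A tax on sellers shifts supply up by 9: 115 - 5Q = 98 + 5Q + 9, so Q_t = 0.8. Buyers pay P_b = 111; sellers receive P_s = P_b - 9 = 102.
Consumer surplus is the triangle under demand above P_b: (1/2)(0.8)(115 - 111) = 1.6.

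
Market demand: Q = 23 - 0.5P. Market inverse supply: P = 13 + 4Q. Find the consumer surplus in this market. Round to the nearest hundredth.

Rewriting demand in inverse form: P = 46 - 2Q.
Setting demand equal to supply, 33 = 6Q, so Q* = 5.5 and P* = 35.
Consumer surplus is the triangle under demand above P*: (1/2)(5.5)(46 - 35) = (1/2)(5.5)(11) = 30.25.

30.25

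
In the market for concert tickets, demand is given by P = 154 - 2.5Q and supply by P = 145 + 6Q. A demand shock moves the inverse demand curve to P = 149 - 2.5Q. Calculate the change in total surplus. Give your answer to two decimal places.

Initial equilibrium: Q_0 = 1.0588, P_0 = 151.3529; CS_0 = (1/2)(1.0588)(2.6471) = 1.4014, PS_0 = (1/2)(1.0588)(6.3529) = 3.3633.
New equilibrium: 149 - 2.5Q = 145 + 6Q gives Q_1 = 0.4706, P_1 = 147.8235; CS_1 = 0.2768, PS_1 = 0.6644.
Change in total surplus = (0.2768 + 0.6644) - (1.4014 + 3.3633) = -3.8235.

-3.82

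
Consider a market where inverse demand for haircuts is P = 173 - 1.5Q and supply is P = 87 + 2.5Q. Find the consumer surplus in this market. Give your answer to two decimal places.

Setting demand equal to supply, 86 = 4Q, so Q* = 21.5 and P* = 140.75.
The demand choke price is 173, so CS = (1/2)(Q*)(173 - P*) = (1/2)(21.5)(32.25) = 346.6875.

346.69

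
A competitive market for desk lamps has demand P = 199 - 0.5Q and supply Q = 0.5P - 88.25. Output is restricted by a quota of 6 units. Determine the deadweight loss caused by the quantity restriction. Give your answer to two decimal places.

Rewriting supply in inverse form: P = 176.5 + 2Q.
Without the quota, 199 - 0.5Q = 176.5 + 2Q gives Q* = 9.
At Q = 6 the demand price is 199 - 0.5(6) = 196 and the supply price is 176.5 + 2(6) = 188.5.
Deadweight loss is the triangle between the curves from 6 to 9: (1/2)(196 - 188.5)(9 - 6) = 11.25.

11.25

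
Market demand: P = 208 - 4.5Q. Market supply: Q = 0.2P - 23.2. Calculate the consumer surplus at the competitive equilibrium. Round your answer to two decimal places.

211.01

Rewriting supply in inverse form: P = 116 + 5Q.
Set 208 - 4.5Q = 116 + 5Q, which gives 92 = 9.5Q, so Q* = 9.6842 and P* = 208 - 4.5(9.6842) = 164.4211.
The demand choke price is 208, so CS = (1/2)(Q*)(208 - P*) = (1/2)(9.6842)(43.5789) = 211.0139.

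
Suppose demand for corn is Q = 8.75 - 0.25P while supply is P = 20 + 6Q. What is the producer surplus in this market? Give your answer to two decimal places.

6.75

Rewriting demand in inverse form: P = 35 - 4Q.
Set 35 - 4Q = 20 + 6Q, which gives 15 = 10Q, so Q* = 1.5 and P* = 35 - 4(1.5) = 29.
The supply curve's price intercept is 20, so PS = (1/2)(Q*)(P* - 20) = (1/2)(1.5)(9) = 6.75.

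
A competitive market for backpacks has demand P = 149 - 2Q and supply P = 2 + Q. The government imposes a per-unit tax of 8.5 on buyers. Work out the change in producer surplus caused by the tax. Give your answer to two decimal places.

-134.82

Without the tax, 149 - 2Q = 2 + Q so Q* = 49 and P* = 51.
A tax on buyers shifts demand down by 8.5: (149 - 8.5) - 2Q = 2 + Q, so Q_t = 46.1667. Buyers pay P_b = 56.6667; sellers receive P_s = P_b - 8.5 = 48.1667.
PS falls from (1/2)(49)(49) = 1200.5 to (1/2)(46.1667)(46.1667) = 1065.6806, a change of -134.8194.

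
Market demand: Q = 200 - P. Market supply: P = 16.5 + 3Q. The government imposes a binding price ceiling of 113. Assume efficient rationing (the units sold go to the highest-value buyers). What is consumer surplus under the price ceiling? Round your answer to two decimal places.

2281.15

Rewriting demand in inverse form: P = 200 - Q.
Free-market equilibrium: 200 - Q = 16.5 + 3Q gives Q* = 45.875, P* = 154.125.
At the ceiling price 113, quantity supplied is (113 - 16.5)/3 = 32.1667; supply is the short side, so Q = 32.1667 trades at P = 113.
The demand price at Q = 32.1667 is 167.8333. CS is the trapezoid between demand and 113 over [0, 32.1667]: (1/2)[(200 - 113) + (167.8333 - 113)](32.1667) = 2281.1528.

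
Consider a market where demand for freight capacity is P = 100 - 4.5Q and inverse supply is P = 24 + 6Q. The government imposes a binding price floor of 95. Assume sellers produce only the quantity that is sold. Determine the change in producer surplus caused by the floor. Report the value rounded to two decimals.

-81.98

Without the control, 100 - 4.5Q = 24 + 6Q so Q* = 7.2381 and P* = 67.4286.
At the floor price 95, quantity demanded is (100 - 95)/4.5 = 1.1111; demand is the short side, so Q = 1.1111 trades at P = 95.
PS goes from (1/2)(7.2381)(43.4286) = 157.1701 to 75.1852 (computed as (95 - 24)(1.1111) - (1/2)(6)(1.1111)^2), a change of -81.9849.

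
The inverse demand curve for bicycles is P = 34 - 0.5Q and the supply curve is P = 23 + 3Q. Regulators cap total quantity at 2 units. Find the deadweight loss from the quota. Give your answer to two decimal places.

2.29

Unrestricted equilibrium: Q* = (34 - 23)/(0.5 + 3) = 3.1429.
At Q = 2 the demand price is 34 - 0.5(2) = 33 and the supply price is 23 + 3(2) = 29.
DWL = (1/2)(gap between curves at 2) x (Q* - 2) = (1/2)(4)(1.1429) = 2.2857.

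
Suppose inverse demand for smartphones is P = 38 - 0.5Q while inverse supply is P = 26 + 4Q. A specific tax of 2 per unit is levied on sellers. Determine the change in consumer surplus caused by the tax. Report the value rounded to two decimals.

-0.54

Pre-tax equilibrium: 38 - 0.5Q = 26 + 4Q gives Q* = 2.6667, P* = 36.6667.
A tax on sellers shifts supply up by 2: 38 - 0.5Q = 26 + 4Q + 2, so Q_t = 2.2222. Buyers pay P_b = 36.8889; sellers receive P_s = P_b - 2 = 34.8889.
Consumers lose the trapezoid between P* and P_b out to Q_t plus the triangle from Q_t to Q*: change in CS = 1.2346 - 1.7778 = -0.5432.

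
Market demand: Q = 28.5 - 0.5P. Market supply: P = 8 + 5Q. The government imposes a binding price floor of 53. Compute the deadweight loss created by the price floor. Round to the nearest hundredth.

Rewriting demand in inverse form: P = 57 - 2Q.
Without the control, 57 - 2Q = 8 + 5Q so Q* = 7 and P* = 43.
At P = 53, buyers demand (57 - 53)/2 = 2 while sellers would supply more, so the quantity traded is 2 at price 53.
The lost-trades triangle has base Q* - 2 = 5 and height equal to the gap between the curves at Q = 2, which is 53 - 18 = 35. DWL = (1/2)(5)(35) = 87.5.

87.50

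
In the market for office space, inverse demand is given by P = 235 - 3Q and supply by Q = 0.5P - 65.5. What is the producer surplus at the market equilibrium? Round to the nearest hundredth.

432.64

Rewriting supply in inverse form: P = 131 + 2Q.
Equilibrium: 235 - 3Q = 131 + 2Q, so Q* = 20.8 and P* = 172.6.
Producer surplus is the triangle above supply below P*: (1/2)(20.8)(172.6 - 131) = (1/2)(20.8)(41.6) = 432.64.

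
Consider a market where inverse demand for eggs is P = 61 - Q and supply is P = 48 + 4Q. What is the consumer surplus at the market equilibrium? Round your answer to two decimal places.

Equilibrium: 61 - Q = 48 + 4Q, so Q* = 2.6 and P* = 58.4.
CS is the area between the demand curve and P* from 0 to Q*: (1/2)(2.6)(2.6) = 3.38.

3.38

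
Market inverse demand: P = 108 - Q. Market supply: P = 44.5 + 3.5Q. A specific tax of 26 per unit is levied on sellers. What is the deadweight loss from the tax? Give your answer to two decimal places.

75.11

Without the tax, 108 - Q = 44.5 + 3.5Q so Q* = 14.1111 and P* = 93.8889.
With the tax, sellers need 26 more per unit: 108 - Q = 44.5 + 3.5Q + 26, so Q_t = 8.3333. Buyers pay P_b = 99.6667; sellers receive P_s = P_b - 26 = 73.6667.
The welfare triangle lost has base Q* - Q_t = 5.7778 and height t = 26, so DWL = (1/2)(5.7778)(26) = 75.1111.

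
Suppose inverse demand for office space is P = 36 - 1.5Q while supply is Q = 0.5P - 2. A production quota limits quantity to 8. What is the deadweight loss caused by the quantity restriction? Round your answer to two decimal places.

Rewriting supply in inverse form: P = 4 + 2Q.
Without the quota, 36 - 1.5Q = 4 + 2Q gives Q* = 9.1429.
At Q = 8 the demand price is 36 - 1.5(8) = 24 and the supply price is 4 + 2(8) = 20.
DWL = (1/2)(gap between curves at 8) x (Q* - 8) = (1/2)(4)(1.1429) = 2.2857.

2.29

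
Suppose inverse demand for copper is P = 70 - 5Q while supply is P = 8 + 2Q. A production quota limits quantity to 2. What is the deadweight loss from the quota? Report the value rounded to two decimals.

Unrestricted equilibrium: Q* = (70 - 8)/(5 + 2) = 8.8571.
At Q = 2 the demand price is 70 - 5(2) = 60 and the supply price is 8 + 2(2) = 12.
DWL = (1/2)(gap between curves at 2) x (Q* - 2) = (1/2)(48)(6.8571) = 164.5714.

164.57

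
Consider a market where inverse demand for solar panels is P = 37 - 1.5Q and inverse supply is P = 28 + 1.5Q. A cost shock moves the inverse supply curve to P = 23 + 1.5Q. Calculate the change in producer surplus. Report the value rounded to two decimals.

Initial equilibrium: Q_0 = 3, P_0 = 32.5; CS_0 = (1/2)(3)(4.5) = 6.75, PS_0 = (1/2)(3)(4.5) = 6.75.
New equilibrium: 37 - 1.5Q = 23 + 1.5Q gives Q_1 = 4.6667, P_1 = 30; CS_1 = 16.3333, PS_1 = 16.3333.
Change in producer surplus = 16.3333 - 6.75 = 9.5833.

9.58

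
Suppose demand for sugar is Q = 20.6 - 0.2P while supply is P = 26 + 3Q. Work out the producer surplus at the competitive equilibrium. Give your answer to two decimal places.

Rewriting demand in inverse form: P = 103 - 5Q.
Setting demand equal to supply, 77 = 8Q, so Q* = 9.625 and P* = 54.875.
PS is the area between P* and the supply curve from 0 to Q*: (1/2)(9.625)(28.875) = 138.9609.

138.96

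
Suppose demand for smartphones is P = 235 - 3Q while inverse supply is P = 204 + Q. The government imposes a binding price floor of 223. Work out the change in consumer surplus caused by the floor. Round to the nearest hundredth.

-66.09

Free-market equilibrium: 235 - 3Q = 204 + Q gives Q* = 7.75, P* = 211.75.
At P = 223, buyers demand (235 - 223)/3 = 4 while sellers would supply more, so the quantity traded is 4 at price 223.
CS goes from (1/2)(7.75)(23.25) = 90.0938 to 24 (computed as (235 - 223)(4) - (1/2)(3)(4)^2), a change of -66.0938.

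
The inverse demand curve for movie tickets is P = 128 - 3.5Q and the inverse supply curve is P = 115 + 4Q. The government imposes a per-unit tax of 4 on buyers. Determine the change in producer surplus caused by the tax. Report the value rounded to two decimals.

-3.13

Without the tax, 128 - 3.5Q = 115 + 4Q so Q* = 1.7333 and P* = 121.9333.
A tax on buyers shifts demand down by 4: (128 - 4) - 3.5Q = 115 + 4Q, so Q_t = 1.2. Buyers pay P_b = 123.8; sellers receive P_s = P_b - 4 = 119.8.
Producers lose the trapezoid between P_s and P* out to Q_t plus the triangle from Q_t to Q*: change in PS = 2.88 - 6.0089 = -3.1289.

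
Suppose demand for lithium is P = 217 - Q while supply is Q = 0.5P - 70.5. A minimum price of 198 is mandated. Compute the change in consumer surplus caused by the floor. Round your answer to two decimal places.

-140.39

Rewriting supply in inverse form: P = 141 + 2Q.
Without the control, 217 - Q = 141 + 2Q so Q* = 25.3333 and P* = 191.6667.
At the floor price 198, quantity demanded is (217 - 198)/1 = 19; demand is the short side, so Q = 19 trades at P = 198.
CS goes from (1/2)(25.3333)(25.3333) = 320.8889 to 180.5 (computed as (217 - 198)(19) - (1/2)(1)(19)^2), a change of -140.3889.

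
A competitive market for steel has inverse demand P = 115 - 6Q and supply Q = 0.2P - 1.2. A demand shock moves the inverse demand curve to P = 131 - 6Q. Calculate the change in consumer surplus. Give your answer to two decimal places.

92.83

Rewriting supply in inverse form: P = 6 + 5Q.
Initial equilibrium: Q_0 = 9.9091, P_0 = 55.5455; CS_0 = (1/2)(9.9091)(59.4545) = 294.5702, PS_0 = (1/2)(9.9091)(49.5455) = 245.4752.
New equilibrium: 131 - 6Q = 6 + 5Q gives Q_1 = 11.3636, P_1 = 62.8182; CS_1 = 387.3967, PS_1 = 322.8306.
Change in consumer surplus = 387.3967 - 294.5702 = 92.8264.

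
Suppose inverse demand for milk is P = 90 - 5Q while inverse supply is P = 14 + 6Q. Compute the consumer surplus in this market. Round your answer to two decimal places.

119.34

Set 90 - 5Q = 14 + 6Q, which gives 76 = 11Q, so Q* = 6.9091 and P* = 90 - 5(6.9091) = 55.4545.
CS is the area between the demand curve and P* from 0 to Q*: (1/2)(6.9091)(34.5455) = 119.3388.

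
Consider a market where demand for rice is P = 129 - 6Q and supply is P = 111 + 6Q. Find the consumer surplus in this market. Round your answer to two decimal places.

6.75

Set 129 - 6Q = 111 + 6Q, which gives 18 = 12Q, so Q* = 1.5 and P* = 129 - 6(1.5) = 120.
Consumer surplus is the triangle under demand above P*: (1/2)(1.5)(129 - 120) = (1/2)(1.5)(9) = 6.75.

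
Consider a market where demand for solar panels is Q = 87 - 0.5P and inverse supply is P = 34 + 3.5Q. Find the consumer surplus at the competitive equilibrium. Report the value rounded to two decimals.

647.93

Rewriting demand in inverse form: P = 174 - 2Q.
Set 174 - 2Q = 34 + 3.5Q, which gives 140 = 5.5Q, so Q* = 25.4545 and P* = 174 - 2(25.4545) = 123.0909.
Consumer surplus is the triangle under demand above P*: (1/2)(25.4545)(174 - 123.0909) = (1/2)(25.4545)(50.9091) = 647.9339.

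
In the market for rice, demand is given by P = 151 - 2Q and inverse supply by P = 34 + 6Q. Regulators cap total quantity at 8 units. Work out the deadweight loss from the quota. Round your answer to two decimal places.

Unrestricted equilibrium: Q* = (151 - 34)/(2 + 6) = 14.625.
At Q = 8 the demand price is 151 - 2(8) = 135 and the supply price is 34 + 6(8) = 82.
Deadweight loss is the triangle between the curves from 8 to 14.625: (1/2)(135 - 82)(14.625 - 8) = 175.5625.

175.56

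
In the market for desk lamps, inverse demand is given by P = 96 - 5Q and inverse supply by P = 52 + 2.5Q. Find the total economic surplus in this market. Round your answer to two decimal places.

129.07

Set 96 - 5Q = 52 + 2.5Q, which gives 44 = 7.5Q, so Q* = 5.8667 and P* = 96 - 5(5.8667) = 66.6667.
CS = (1/2)(5.8667)(29.3333) = 86.0444 and PS = (1/2)(5.8667)(14.6667) = 43.0222, so total surplus = 129.0667.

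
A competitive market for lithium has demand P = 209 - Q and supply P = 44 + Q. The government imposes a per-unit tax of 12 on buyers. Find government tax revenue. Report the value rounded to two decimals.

Pre-tax equilibrium: 209 - Q = 44 + Q gives Q* = 82.5, P* = 126.5.
With the tax, buyers' net willingness to pay falls by 12: (209 - 12) - Q = 44 + Q, so Q_t = 76.5. Buyers pay P_b = 132.5; sellers receive P_s = P_b - 12 = 120.5.
Tax revenue = t x Q_t = 12 x 76.5 = 918.

918.00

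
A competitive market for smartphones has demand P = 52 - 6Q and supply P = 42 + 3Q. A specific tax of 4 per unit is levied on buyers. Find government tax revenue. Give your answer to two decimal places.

2.67

Pre-tax equilibrium: 52 - 6Q = 42 + 3Q gives Q* = 1.1111, P* = 45.3333.
With the tax, buyers' net willingness to pay falls by 4: (52 - 4) - 6Q = 42 + 3Q, so Q_t = 0.6667. Buyers pay P_b = 48; sellers receive P_s = P_b - 4 = 44.
Revenue is the tax times quantity traded: 4 x 0.6667 = 2.6667.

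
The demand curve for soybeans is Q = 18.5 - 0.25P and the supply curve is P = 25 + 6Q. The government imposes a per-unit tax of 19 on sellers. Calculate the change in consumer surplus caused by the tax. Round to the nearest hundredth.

-30.02

Rewriting demand in inverse form: P = 74 - 4Q.
Pre-tax equilibrium: 74 - 4Q = 25 + 6Q gives Q* = 4.9, P* = 54.4.
A tax on sellers shifts supply up by 19: 74 - 4Q = 25 + 6Q + 19, so Q_t = 3. Buyers pay P_b = 62; sellers receive P_s = P_b - 19 = 43.
Consumers lose the trapezoid between P* and P_b out to Q_t plus the triangle from Q_t to Q*: change in CS = 18 - 48.02 = -30.02.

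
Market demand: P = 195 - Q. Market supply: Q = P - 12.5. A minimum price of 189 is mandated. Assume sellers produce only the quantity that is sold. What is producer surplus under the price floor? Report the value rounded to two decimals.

1041.00

Rewriting supply in inverse form: P = 12.5 + Q.
Without the control, 195 - Q = 12.5 + Q so Q* = 91.25 and P* = 103.75.
At P = 189, buyers demand (195 - 189)/1 = 6 while sellers would supply more, so the quantity traded is 6 at price 189.
The supply price at Q = 6 is 18.5. PS is the trapezoid between 189 and supply over [0, 6]: (1/2)[(189 - 12.5) + (189 - 18.5)](6) = 1041.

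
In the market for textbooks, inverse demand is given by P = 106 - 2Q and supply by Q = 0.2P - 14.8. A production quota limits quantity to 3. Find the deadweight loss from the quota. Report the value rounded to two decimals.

8.64

Rewriting supply in inverse form: P = 74 + 5Q.
Without the quota, 106 - 2Q = 74 + 5Q gives Q* = 4.5714.
At Q = 3 the demand price is 106 - 2(3) = 100 and the supply price is 74 + 5(3) = 89.
DWL = (1/2)(gap between curves at 3) x (Q* - 3) = (1/2)(11)(1.5714) = 8.6429.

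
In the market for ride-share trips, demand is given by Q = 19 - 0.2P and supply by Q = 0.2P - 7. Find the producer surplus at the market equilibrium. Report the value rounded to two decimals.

Rewriting demand in inverse form: P = 95 - 5Q.
Rewriting supply in inverse form: P = 35 + 5Q.
Equilibrium: 95 - 5Q = 35 + 5Q, so Q* = 6 and P* = 65.
PS is the area between P* and the supply curve from 0 to Q*: (1/2)(6)(30) = 90.

90.00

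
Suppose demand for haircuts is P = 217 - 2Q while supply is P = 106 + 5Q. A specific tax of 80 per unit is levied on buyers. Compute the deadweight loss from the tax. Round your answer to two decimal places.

Without the tax, 217 - 2Q = 106 + 5Q so Q* = 15.8571 and P* = 185.2857.
A tax on buyers shifts demand down by 80: (217 - 80) - 2Q = 106 + 5Q, so Q_t = 4.4286. Buyers pay P_b = 208.1429; sellers receive P_s = P_b - 80 = 128.1429.
The welfare triangle lost has base Q* - Q_t = 11.4286 and height t = 80, so DWL = (1/2)(11.4286)(80) = 457.1429.

457.14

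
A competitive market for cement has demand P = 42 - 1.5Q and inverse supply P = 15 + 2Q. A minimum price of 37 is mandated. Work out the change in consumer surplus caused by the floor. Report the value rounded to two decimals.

-36.30

Free-market equilibrium: 42 - 1.5Q = 15 + 2Q gives Q* = 7.7143, P* = 30.4286.
At the floor price 37, quantity demanded is (42 - 37)/1.5 = 3.3333; demand is the short side, so Q = 3.3333 trades at P = 37.
CS goes from (1/2)(7.7143)(11.5714) = 44.6327 to 8.3333 (computed as (42 - 37)(3.3333) - (1/2)(1.5)(3.3333)^2), a change of -36.2993.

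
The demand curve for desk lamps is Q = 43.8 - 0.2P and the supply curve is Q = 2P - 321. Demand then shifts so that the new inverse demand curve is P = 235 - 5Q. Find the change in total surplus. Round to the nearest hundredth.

Rewriting demand in inverse form: P = 219 - 5Q.
Rewriting supply in inverse form: P = 160.5 + 0.5Q.
Initial equilibrium: Q_0 = 10.6364, P_0 = 165.8182; CS_0 = (1/2)(10.6364)(53.1818) = 282.8306, PS_0 = (1/2)(10.6364)(5.3182) = 28.2831.
New equilibrium: 235 - 5Q = 160.5 + 0.5Q gives Q_1 = 13.5455, P_1 = 167.2727; CS_1 = 458.6983, PS_1 = 45.8698.
Change in total surplus = (458.6983 + 45.8698) - (282.8306 + 28.2831) = 193.4545.

193.45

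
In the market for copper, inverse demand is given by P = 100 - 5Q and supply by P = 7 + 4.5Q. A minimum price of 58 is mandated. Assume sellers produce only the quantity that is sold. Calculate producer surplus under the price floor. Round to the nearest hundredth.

Free-market equilibrium: 100 - 5Q = 7 + 4.5Q gives Q* = 9.7895, P* = 51.0526.
At P = 58, buyers demand (100 - 58)/5 = 8.4 while sellers would supply more, so the quantity traded is 8.4 at price 58.
The supply price at Q = 8.4 is 44.8. PS is the trapezoid between 58 and supply over [0, 8.4]: (1/2)[(58 - 7) + (58 - 44.8)](8.4) = 269.64.

269.64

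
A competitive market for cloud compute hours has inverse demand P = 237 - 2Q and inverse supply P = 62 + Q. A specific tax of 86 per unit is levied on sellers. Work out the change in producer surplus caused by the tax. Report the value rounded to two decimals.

Without the tax, 237 - 2Q = 62 + Q so Q* = 58.3333 and P* = 120.3333.
A tax on sellers shifts supply up by 86: 237 - 2Q = 62 + Q + 86, so Q_t = 29.6667. Buyers pay P_b = 177.6667; sellers receive P_s = P_b - 86 = 91.6667.
Producers lose the trapezoid between P_s and P* out to Q_t plus the triangle from Q_t to Q*: change in PS = 440.0556 - 1701.3889 = -1261.3333.

-1261.33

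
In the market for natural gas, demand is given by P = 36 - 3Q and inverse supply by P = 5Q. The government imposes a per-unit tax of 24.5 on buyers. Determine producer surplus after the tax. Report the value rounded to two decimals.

5.17

Pre-tax equilibrium: 36 - 3Q = 5Q gives Q* = 4.5, P* = 22.5.
A tax on buyers shifts demand down by 24.5: (36 - 24.5) - 3Q = 5Q, so Q_t = 1.4375. Buyers pay P_b = 31.6875; sellers receive P_s = P_b - 24.5 = 7.1875.
PS = (1/2)(Q_t)(P_s - 0) = (1/2)(1.4375)(7.1875) = 5.166.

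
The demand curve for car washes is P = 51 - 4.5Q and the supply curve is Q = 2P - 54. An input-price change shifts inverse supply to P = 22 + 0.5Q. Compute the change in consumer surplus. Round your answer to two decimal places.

Rewriting supply in inverse form: P = 27 + 0.5Q.
Initial equilibrium: Q_0 = 4.8, P_0 = 29.4; CS_0 = (1/2)(4.8)(21.6) = 51.84, PS_0 = (1/2)(4.8)(2.4) = 5.76.
New equilibrium: 51 - 4.5Q = 22 + 0.5Q gives Q_1 = 5.8, P_1 = 24.9; CS_1 = 75.69, PS_1 = 8.41.
Change in consumer surplus = 75.69 - 51.84 = 23.85.

23.85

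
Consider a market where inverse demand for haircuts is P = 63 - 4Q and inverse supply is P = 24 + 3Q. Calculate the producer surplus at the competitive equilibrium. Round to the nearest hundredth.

Equilibrium: 63 - 4Q = 24 + 3Q, so Q* = 5.5714 and P* = 40.7143.
Producer surplus is the triangle above supply below P*: (1/2)(5.5714)(40.7143 - 24) = (1/2)(5.5714)(16.7143) = 46.5612.

46.56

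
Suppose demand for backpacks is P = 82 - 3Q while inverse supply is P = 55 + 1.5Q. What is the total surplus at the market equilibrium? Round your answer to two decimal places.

81.00

Setting demand equal to supply, 27 = 4.5Q, so Q* = 6 and P* = 64.
Total surplus is the full triangle between the curves from 0 to Q*: (1/2)(6)(82 - 55) = 81.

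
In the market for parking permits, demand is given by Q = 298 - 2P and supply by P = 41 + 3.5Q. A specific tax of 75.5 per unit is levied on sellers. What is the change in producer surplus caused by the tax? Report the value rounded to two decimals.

Rewriting demand in inverse form: P = 149 - 0.5Q.
Pre-tax equilibrium: 149 - 0.5Q = 41 + 3.5Q gives Q* = 27, P* = 135.5.
A tax on sellers shifts supply up by 75.5: 149 - 0.5Q = 41 + 3.5Q + 75.5, so Q_t = 8.125. Buyers pay P_b = 144.9375; sellers receive P_s = P_b - 75.5 = 69.4375.
Producers lose the trapezoid between P_s and P* out to Q_t plus the triangle from Q_t to Q*: change in PS = 115.5273 - 1275.75 = -1160.2227.

-1160.22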